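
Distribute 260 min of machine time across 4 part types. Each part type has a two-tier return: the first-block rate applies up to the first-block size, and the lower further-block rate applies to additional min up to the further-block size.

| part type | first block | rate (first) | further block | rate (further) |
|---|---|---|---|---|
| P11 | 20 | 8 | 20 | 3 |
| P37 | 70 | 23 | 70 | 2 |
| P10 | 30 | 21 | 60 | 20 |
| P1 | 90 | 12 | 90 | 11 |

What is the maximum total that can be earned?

Rank every tier by rate: P37/first 23 > P10/first 21 > P10/second 20 > P1/first 12 > P1/second 11 > P11/first 8 > P11/second 3 > P37/second 2.
P37/first (23): +70 ; 190 left.
P10/first (21): +30 ; 160 left.
P10/second (20): +60 ; 100 left.
P1 first at 12: fill all 90 ; 10 left.
P1/second: +10 of 90 at 11; pool empty.
Total = 23×70 + 21×30 + 20×60 + 12×90 + 11×10 = 4630.

4630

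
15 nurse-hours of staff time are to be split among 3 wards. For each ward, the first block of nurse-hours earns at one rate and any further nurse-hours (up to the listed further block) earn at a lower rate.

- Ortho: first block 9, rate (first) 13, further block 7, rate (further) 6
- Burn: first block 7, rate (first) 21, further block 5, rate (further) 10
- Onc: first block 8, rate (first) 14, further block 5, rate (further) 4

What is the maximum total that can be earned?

259

Order all 6 blocks by rate: Burn/T1 21 > Onc/T1 14 > Ortho/T1 13 > Burn/T2 10 > Ortho/T2 6 > Onc/T2 4.
Burn/T1 (21): +7 — 8 left.
Onc T1 at 14: fill all 8 — 0 left.
Total = 21×7 + 14×8 = 259.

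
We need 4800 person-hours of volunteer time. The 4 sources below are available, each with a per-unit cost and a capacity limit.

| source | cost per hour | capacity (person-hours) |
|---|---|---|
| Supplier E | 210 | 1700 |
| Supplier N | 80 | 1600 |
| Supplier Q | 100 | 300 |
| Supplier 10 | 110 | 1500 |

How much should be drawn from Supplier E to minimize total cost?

Fill from the cheapest source first.
Take 1600 from Supplier N at 80 — need 3200 more.
Supplier Q (100): use full 300 — 2900 person-hours to go.
Take 1500 from Supplier 10 at 110 — need 1400 more.
Supplier E at 210: take 1400 of its 1700 — requirement met.

1400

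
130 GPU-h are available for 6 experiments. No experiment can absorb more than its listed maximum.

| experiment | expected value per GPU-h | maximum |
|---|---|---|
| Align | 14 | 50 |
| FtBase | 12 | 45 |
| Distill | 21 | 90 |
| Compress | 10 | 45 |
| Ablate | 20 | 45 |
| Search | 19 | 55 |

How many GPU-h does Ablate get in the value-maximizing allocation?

Order the experiments by expected value per GPU-h: Distill 21 > Ablate 20 > Search 19 > Align 14 > FtBase 12 > Compress 10.
Distill takes 90 to reach its cap of 90 ; 40 left.
Ablate: +40 (room for 45) → 40. Pool exhausted.

40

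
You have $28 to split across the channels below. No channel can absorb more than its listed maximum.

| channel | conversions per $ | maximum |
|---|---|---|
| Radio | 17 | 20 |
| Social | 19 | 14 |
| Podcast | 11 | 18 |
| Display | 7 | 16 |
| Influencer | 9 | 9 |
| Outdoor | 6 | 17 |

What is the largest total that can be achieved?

Rank by conversions per $: Social 19 > Radio 17 > Podcast 11 > Influencer 9 > Display 7 > Outdoor 6.
Social takes 14 to reach its cap of 14 — 14 left.
Radio has room for 20 but only 14 remain, so it gets 14.
Total = 17×14 + 19×14 = 504.

504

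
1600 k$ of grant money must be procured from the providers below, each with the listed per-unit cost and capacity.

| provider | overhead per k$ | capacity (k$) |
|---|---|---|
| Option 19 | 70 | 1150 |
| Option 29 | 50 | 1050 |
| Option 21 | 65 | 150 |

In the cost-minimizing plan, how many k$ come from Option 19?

Use providers in increasing cost order.
Take 1050 from Option 29 at 50 ; need 550 more.
Option 21 (65): use full 150 ; 400 k$ to go.
Option 19 (70): take the remaining 400 ; done.

400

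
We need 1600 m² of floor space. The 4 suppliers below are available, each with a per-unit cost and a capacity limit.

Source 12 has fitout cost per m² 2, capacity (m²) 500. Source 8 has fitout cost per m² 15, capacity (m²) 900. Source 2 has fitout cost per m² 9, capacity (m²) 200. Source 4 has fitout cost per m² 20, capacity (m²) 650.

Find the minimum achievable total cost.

Cheapest first:
Take 500 from Source 12 at 2 ; need 1100 more.
Source 2 at 9: take all 200 m² ; 900 still needed.
Source 8 (15): use full 900 ; 0 m² to go.
Source 4: unused.
Cost = 500×2 + 200×9 + 900×15 = 16300.

16300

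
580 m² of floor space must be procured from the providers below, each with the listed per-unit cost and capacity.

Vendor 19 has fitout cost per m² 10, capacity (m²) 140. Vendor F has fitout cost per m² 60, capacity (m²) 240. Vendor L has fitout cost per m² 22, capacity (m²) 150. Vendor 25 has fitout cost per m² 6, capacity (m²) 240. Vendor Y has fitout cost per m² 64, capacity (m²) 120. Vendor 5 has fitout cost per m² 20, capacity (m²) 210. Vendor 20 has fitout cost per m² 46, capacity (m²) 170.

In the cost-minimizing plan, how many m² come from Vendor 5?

Fill from the cheapest provider first.
Take 240 from Vendor 25 at 6 — need 340 more.
Take 140 from Vendor 19 at 10 — need 200 more.
Vendor 5 at 20: take 200 of its 210 — requirement met.
Vendor L, Vendor 20, Vendor F, Vendor Y: unused.

200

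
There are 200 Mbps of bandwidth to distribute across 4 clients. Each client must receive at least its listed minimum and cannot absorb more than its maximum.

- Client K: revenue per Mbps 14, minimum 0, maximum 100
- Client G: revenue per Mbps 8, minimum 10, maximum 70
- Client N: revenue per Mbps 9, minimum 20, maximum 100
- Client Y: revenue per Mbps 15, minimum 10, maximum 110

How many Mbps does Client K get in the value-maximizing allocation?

Meeting every minimum uses 0+10+20+10 = 40 Mbps, leaving 160.
Highest revenue per Mbps first: Client Y 15 > Client K 14 > Client N 9 > Client G 8.
Client Y: +100 to 110 (cap) ; 60 left.
Client K has room for 100 more but only 60 remain, so it gets 60.

60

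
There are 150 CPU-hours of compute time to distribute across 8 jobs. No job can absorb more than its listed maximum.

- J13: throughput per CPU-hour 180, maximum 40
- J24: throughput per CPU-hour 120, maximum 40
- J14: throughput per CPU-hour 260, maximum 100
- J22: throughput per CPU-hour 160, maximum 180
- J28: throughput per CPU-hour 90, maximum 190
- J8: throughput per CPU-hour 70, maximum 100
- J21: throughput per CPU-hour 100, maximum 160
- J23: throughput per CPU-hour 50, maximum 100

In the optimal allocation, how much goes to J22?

10

Rank by throughput per CPU-hour: J14 260 > J13 180 > J22 160 > J24 120 > J21 100 > J28 90 > J8 70 > J23 50.
J14: +100 to 100 (cap) — 50 left.
Give J13 40 to hit its cap of 40 — 10 left.
J22: +10 (room for 180) → 10. Pool exhausted.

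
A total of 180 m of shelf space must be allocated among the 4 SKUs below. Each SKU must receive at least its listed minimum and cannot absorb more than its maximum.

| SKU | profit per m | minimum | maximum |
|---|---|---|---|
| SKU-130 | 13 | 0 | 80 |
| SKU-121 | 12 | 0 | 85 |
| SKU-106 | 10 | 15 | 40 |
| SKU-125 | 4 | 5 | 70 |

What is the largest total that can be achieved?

2170

Meeting every minimum uses 0+0+15+5 = 20 m, leaving 160.
Order the SKUs by profit per m: SKU-130 13 > SKU-121 12 > SKU-106 10 > SKU-125 4.
SKU-130 takes 80 more to reach its cap of 80 — 80 left.
SKU-121 has room for 85 more but only 80 remain, so it gets 80.
Total = 13×80 + 12×80 + 10×15 + 4×5 = 2170.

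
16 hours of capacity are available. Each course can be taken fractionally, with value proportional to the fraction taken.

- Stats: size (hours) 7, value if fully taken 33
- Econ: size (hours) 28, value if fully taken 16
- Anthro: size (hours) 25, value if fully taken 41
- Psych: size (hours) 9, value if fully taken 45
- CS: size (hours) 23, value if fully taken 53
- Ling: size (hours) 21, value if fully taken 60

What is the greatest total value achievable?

Best value per unit of size first: Psych 45/9≈5, Stats 33/7≈4.71, Ling 60/21≈2.86, CS 53/23≈2.3, Anthro 41/25≈1.64, Econ 16/28≈0.571.
Psych: take in full, 9 hours for value 45 → 7 left.
All 7 hours of Stats fit (value 33) → 0 remain.
Total value = 78.

78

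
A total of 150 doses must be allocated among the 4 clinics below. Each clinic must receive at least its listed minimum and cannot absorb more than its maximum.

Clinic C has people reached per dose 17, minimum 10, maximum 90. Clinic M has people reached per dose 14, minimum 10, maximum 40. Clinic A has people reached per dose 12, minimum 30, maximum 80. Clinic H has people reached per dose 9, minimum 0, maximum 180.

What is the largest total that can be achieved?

2310

Meeting every minimum uses 10+10+30+0 = 50 doses, leaving 100.
Rank by people reached per dose: Clinic C 17 > Clinic M 14 > Clinic A 12 > Clinic H 9.
Clinic C takes 80 more to reach its cap of 90 → 20 left.
Only 20 left; Clinic M takes them to reach 30.
Total = 17×90 + 14×30 + 12×30 = 2310.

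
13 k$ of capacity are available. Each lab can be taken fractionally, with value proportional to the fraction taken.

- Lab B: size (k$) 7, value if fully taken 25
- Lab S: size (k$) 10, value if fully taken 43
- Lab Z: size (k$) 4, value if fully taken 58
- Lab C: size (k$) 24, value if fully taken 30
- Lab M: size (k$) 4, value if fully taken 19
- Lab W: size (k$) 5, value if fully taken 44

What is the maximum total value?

121

Sort by value density: Lab Z 58/4≈14.5, Lab W 44/5≈8.8, Lab M 19/4≈4.75, Lab S 43/10≈4.3, Lab B 25/7≈3.57, Lab C 30/24≈1.25.
Take all of Lab Z (4 k$, value 58) — 9 k$ left.
Take all of Lab W (5 k$, value 44) — 4 k$ left.
Lab M: take in full, 4 k$ for value 19 — 0 left.
Total value = 121.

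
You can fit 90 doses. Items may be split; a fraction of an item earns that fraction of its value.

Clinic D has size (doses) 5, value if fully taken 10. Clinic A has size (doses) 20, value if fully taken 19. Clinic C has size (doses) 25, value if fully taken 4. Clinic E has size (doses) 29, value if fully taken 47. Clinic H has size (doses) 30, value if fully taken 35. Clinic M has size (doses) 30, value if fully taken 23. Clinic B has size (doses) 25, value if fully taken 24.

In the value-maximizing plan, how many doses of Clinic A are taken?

Rank by value-to-size ratio: Clinic D 10/5≈2, Clinic E 47/29≈1.62, Clinic H 35/30≈1.17, Clinic B 24/25≈0.96, Clinic A 19/20≈0.95, Clinic M 23/30≈0.767, Clinic C 4/25≈0.16.
All 5 doses of Clinic D fit (value 10) → 85 remain.
All 29 doses of Clinic E fit (value 47) → 56 remain.
Take all of Clinic H (30 doses, value 35) → 26 doses left.
Clinic B: take in full, 25 doses for value 24 → 1 left.
Fill the last 1 doses with part of Clinic A: 1/20 of it earns 0.95.

1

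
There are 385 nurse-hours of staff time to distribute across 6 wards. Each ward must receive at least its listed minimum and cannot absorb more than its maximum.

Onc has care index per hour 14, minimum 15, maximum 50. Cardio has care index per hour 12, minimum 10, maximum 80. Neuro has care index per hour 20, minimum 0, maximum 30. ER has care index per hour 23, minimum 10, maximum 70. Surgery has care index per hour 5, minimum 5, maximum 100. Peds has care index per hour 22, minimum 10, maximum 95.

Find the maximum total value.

6260

Meeting every minimum uses 15+10+0+10+5+10 = 50 nurse-hours, leaving 335.
Rank by care index per hour: ER 23 > Peds 22 > Neuro 20 > Onc 14 > Cardio 12 > Surgery 5.
ER: +60 to 70 (cap) — 275 left.
Peds: +85 to 95 (cap) — 190 left.
Neuro: +30 to 30 (cap) — 160 left.
Give Onc 35 more to hit its cap of 50 — 125 left.
Cardio: +70 to 80 (cap) — 55 left.
Only 55 left; Surgery takes them to reach 60.
Total = 14×50 + 12×80 + 20×30 + 23×70 + 5×60 + 22×95 = 6260.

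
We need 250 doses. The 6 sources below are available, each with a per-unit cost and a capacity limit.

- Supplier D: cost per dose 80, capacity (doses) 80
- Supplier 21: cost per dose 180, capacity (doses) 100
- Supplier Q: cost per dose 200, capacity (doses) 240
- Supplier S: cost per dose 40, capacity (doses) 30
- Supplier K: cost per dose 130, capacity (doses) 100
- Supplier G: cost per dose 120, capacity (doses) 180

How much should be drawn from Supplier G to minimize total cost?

Fill from the cheapest source first.
Supplier S at 40: take all 30 doses — 220 still needed.
Supplier D (80): use full 80 — 140 doses to go.
Supplier G (120): take the remaining 140 — done.
Supplier K, Supplier 21, Supplier Q: unused.

140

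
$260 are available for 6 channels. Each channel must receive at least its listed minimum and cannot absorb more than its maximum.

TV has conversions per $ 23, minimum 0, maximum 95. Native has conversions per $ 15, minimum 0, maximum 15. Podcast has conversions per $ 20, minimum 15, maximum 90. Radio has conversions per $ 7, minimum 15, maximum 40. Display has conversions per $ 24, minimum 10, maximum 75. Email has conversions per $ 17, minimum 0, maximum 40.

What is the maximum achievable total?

5590

Meeting every minimum uses 0+0+15+15+10+0 = 40 $, leaving 220.
Order the channels by conversions per $: Display 24 > TV 23 > Podcast 20 > Email 17 > Native 15 > Radio 7.
Display: +65 to 75 (cap) — 155 left.
TV: +95 to 95 (cap) — 60 left.
Only 60 left; Podcast takes them to reach 75.
Total = 23×95 + 20×75 + 7×15 + 24×75 = 5590.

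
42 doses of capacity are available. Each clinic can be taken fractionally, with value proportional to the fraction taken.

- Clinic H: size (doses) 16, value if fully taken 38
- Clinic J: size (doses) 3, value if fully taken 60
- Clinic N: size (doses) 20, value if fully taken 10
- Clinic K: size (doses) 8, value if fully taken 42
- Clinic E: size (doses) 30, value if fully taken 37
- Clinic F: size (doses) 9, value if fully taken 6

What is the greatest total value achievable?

158.5

Rank by value-to-size ratio: Clinic J 60/3≈20, Clinic K 42/8≈5.25, Clinic H 38/16≈2.38, Clinic E 37/30≈1.23, Clinic F 6/9≈0.667, Clinic N 10/20≈0.5.
Clinic J: take in full, 3 doses for value 60 ; 39 left.
Clinic K: take in full, 8 doses for value 42 ; 31 left.
All 16 doses of Clinic H fit (value 38) ; 15 remain.
Only 15 doses remain; take 15/30 of Clinic E for value 37×15/30 = 18.5.
Total value = 158.5.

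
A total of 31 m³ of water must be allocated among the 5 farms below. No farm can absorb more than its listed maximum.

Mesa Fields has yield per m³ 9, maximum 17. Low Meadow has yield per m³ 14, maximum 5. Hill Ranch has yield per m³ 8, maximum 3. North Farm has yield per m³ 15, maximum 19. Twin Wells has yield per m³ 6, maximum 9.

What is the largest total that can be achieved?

Highest yield per m³ first: North Farm 15 > Low Meadow 14 > Mesa Fields 9 > Hill Ranch 8 > Twin Wells 6.
Give North Farm 19 to hit its cap of 19 ; 12 left.
Give Low Meadow 5 to hit its cap of 5 ; 7 left.
Mesa Fields: +7 (room for 17) → 7. Pool exhausted.
Total = 9×7 + 14×5 + 15×19 = 418.

418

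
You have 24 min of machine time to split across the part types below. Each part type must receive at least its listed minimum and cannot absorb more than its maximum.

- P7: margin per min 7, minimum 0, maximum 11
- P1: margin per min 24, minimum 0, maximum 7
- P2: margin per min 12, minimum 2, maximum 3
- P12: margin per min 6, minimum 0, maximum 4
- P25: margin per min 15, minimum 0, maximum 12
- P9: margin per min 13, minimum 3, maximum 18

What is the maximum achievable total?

Meeting every minimum uses 0+0+2+0+0+3 = 5 min, leaving 19.
Order the part types by margin per min: P1 24 > P25 15 > P9 13 > P2 12 > P7 7 > P12 6.
Give P1 7 more to hit its cap of 7 → 12 left.
Give P25 12 more to hit its cap of 12 → 0 left.
Total = 24×7 + 12×2 + 15×12 + 13×3 = 411.

411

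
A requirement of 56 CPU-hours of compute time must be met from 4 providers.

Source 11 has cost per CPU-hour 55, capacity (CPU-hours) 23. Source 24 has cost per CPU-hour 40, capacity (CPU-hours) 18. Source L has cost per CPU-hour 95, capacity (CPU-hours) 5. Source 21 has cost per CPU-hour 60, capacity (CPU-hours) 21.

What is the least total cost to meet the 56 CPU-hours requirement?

Cheapest first:
Source 24 at 40: take all 18 CPU-hours → 38 still needed.
Take 23 from Source 11 at 55 → need 15 more.
Source 21 at 60: take 15 of its 21 → requirement met.
Source L: unused.
Cost = 18×40 + 23×55 + 15×60 = 2885.

2885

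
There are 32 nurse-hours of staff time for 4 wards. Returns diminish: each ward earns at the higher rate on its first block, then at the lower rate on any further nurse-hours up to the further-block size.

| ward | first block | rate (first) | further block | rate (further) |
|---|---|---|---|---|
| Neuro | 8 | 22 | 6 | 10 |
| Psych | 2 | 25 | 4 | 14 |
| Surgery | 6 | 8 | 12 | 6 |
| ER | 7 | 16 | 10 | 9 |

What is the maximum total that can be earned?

Rank every tier by rate: Psych/first 25 > Neuro/first 22 > ER/first 16 > Psych/second 14 > Neuro/second 10 > ER/second 9 > Surgery/first 8 > Surgery/second 6.
Fill Psych first block (2 at 25) — 30 left.
Fill Neuro first block (8 at 22) — 22 left.
Fill ER first block (7 at 16) — 15 left.
Psych second at 14: fill all 4 — 11 left.
Neuro/second (10): +6 — 5 left.
5 remain; put them into ER second at 9.
Total = 25×2 + 22×8 + 16×7 + 14×4 + 10×6 + 9×5 = 499.

499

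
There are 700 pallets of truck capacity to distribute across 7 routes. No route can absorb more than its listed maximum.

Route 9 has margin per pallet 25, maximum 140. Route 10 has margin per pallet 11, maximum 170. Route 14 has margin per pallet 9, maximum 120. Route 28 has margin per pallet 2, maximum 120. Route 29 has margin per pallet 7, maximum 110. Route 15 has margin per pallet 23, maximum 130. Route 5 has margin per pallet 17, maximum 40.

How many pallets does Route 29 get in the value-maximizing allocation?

100

Order the routes by margin per pallet: Route 9 25 > Route 15 23 > Route 5 17 > Route 10 11 > Route 14 9 > Route 29 7 > Route 28 2.
Give Route 9 140 to hit its cap of 140 ; 560 left.
Route 15: +130 to 130 (cap) ; 430 left.
Give Route 5 40 to hit its cap of 40 ; 390 left.
Route 10 takes 170 to reach its cap of 170 ; 220 left.
Give Route 14 120 to hit its cap of 120 ; 100 left.
Route 29: +100 (room for 110) → 100. Pool exhausted.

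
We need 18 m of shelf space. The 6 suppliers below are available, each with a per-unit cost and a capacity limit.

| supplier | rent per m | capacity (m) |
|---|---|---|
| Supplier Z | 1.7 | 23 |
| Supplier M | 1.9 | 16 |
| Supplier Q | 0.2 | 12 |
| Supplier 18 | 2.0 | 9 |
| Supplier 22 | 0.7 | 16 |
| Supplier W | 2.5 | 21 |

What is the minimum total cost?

Cheapest first:
Take 12 from Supplier Q at 0.2 → need 6 more.
Take 6 from Supplier 22 at 0.7 to finish.
Supplier Z, Supplier M, Supplier 18, Supplier W: unused.
Cost = 12×0.2 + 6×0.7 = 6.6.

6.6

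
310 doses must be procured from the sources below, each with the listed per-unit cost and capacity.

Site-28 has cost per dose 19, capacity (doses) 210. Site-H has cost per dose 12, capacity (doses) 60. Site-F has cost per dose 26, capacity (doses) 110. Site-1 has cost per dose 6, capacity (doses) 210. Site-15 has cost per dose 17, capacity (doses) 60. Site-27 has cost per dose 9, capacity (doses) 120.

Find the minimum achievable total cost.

Cheapest first:
Take 210 from Site-1 at 6 → need 100 more.
Take 100 from Site-27 at 9 to finish.
Site-H, Site-15, Site-28, Site-F: unused.
Cost = 210×6 + 100×9 = 2160.

2160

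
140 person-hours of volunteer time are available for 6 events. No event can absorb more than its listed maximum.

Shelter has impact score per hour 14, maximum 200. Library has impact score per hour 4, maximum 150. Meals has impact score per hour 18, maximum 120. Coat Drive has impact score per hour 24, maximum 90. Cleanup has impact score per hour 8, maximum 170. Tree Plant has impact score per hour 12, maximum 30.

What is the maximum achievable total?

3060

Order the events by impact score per hour: Coat Drive 24 > Meals 18 > Shelter 14 > Tree Plant 12 > Cleanup 8 > Library 4.
Coat Drive: +90 to 90 (cap) → 50 left.
Only 50 left; Meals takes them to reach 50.
Total = 18×50 + 24×90 = 3060.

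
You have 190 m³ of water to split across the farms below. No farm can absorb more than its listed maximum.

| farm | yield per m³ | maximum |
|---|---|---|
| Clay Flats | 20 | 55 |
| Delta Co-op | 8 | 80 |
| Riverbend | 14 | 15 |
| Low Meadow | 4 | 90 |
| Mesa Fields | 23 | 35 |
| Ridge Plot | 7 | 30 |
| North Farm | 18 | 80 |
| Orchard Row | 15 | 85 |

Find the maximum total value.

Order the farms by yield per m³: Mesa Fields 23 > Clay Flats 20 > North Farm 18 > Orchard Row 15 > Riverbend 14 > Delta Co-op 8 > Ridge Plot 7 > Low Meadow 4.
Mesa Fields takes 35 to reach its cap of 35 — 155 left.
Clay Flats takes 55 to reach its cap of 55 — 100 left.
Give North Farm 80 to hit its cap of 80 — 20 left.
Only 20 left; Orchard Row takes them to reach 20.
Total = 20×55 + 23×35 + 18×80 + 15×20 = 3645.

3645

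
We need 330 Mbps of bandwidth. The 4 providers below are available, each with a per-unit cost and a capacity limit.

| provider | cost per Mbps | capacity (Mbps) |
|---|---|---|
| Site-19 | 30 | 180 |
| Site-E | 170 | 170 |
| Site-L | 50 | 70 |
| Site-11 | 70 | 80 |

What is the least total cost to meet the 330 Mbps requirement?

14500

Cheapest first:
Take 180 from Site-19 at 30 ; need 150 more.
Take 70 from Site-L at 50 ; need 80 more.
Site-11 (70): use full 80 ; 0 Mbps to go.
Site-E: unused.
Cost = 180×30 + 70×50 + 80×70 = 14500.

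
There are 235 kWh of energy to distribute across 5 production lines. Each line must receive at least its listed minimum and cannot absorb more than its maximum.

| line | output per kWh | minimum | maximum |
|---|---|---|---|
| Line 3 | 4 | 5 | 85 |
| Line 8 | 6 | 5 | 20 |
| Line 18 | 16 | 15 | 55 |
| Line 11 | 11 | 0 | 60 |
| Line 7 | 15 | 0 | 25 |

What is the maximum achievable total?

Meeting every minimum uses 5+5+15+0+0 = 25 kWh, leaving 210.
Order the production lines by output per kWh: Line 18 16 > Line 7 15 > Line 11 11 > Line 8 6 > Line 3 4.
Give Line 18 40 more to hit its cap of 55 → 170 left.
Give Line 7 25 more to hit its cap of 25 → 145 left.
Line 11: +60 to 60 (cap) → 85 left.
Give Line 8 15 more to hit its cap of 20 → 70 left.
Line 3 has room for 80 more but only 70 remain, so it gets 75.
Total = 4×75 + 6×20 + 16×55 + 11×60 + 15×25 = 2335.

2335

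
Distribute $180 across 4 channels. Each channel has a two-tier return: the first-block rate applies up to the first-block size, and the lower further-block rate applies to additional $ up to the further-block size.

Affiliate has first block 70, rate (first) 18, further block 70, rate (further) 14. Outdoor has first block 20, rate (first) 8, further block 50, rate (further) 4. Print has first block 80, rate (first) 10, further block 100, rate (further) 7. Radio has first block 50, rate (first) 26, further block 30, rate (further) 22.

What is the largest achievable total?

3640

Order all 8 blocks by rate: Radio/tier1 26 > Radio/tier2 22 > Affiliate/tier1 18 > Affiliate/tier2 14 > Print/tier1 10 > Outdoor/tier1 8 > Print/tier2 7 > Outdoor/tier2 4.
Fill Radio tier1 block (50 at 26) → 130 left.
Fill Radio tier2 block (30 at 22) → 100 left.
Fill Affiliate tier1 block (70 at 18) → 30 left.
Affiliate/tier2: +30 of 70 at 14; pool empty.
Total = 26×50 + 22×30 + 18×70 + 14×30 = 3640.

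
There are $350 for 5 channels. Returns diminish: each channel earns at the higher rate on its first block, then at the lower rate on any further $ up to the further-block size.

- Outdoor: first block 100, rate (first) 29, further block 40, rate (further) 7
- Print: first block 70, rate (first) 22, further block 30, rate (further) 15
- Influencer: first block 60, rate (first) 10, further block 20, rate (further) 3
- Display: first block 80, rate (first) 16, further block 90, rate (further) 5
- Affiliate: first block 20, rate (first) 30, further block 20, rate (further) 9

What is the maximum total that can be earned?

Rank every tier by rate: Affiliate/first 30 > Outdoor/first 29 > Print/first 22 > Display/first 16 > Print/second 15 > Influencer/first 10 > Affiliate/second 9 > Outdoor/second 7 > Display/second 5 > Influencer/second 3.
Affiliate/first (30): +20 → 330 left.
Outdoor first at 29: fill all 100 → 230 left.
Print/first (22): +70 → 160 left.
Display first at 16: fill all 80 → 80 left.
Print/second (15): +30 → 50 left.
Influencer/first: +50 of 60 at 10; pool empty.
Total = 30×20 + 29×100 + 22×70 + 16×80 + 15×30 + 10×50 = 7270.

7270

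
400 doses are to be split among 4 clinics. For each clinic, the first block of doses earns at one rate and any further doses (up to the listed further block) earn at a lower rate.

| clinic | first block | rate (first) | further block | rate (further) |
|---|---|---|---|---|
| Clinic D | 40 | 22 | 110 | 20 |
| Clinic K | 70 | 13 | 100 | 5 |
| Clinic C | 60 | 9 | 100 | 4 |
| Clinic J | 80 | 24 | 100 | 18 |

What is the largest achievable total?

7710

Rank every tier by rate: Clinic J/first 24 > Clinic D/first 22 > Clinic D/second 20 > Clinic J/second 18 > Clinic K/first 13 > Clinic C/first 9 > Clinic K/second 5 > Clinic C/second 4.
Fill Clinic J first block (80 at 24) → 320 left.
Clinic D first at 22: fill all 40 → 280 left.
Fill Clinic D second block (110 at 20) → 170 left.
Clinic J second at 18: fill all 100 → 70 left.
Clinic K first at 13: fill all 70 → 0 left.
Total = 24×80 + 22×40 + 20×110 + 18×100 + 13×70 = 7710.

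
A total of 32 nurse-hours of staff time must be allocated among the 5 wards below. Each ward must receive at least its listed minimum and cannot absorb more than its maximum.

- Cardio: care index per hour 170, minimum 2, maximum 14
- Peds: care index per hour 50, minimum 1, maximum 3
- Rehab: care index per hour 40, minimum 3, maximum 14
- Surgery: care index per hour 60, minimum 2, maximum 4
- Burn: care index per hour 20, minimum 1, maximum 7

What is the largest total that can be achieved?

3190

Meeting every minimum uses 2+1+3+2+1 = 9 nurse-hours, leaving 23.
Highest care index per hour first: Cardio 170 > Surgery 60 > Peds 50 > Rehab 40 > Burn 20.
Cardio: +12 to 14 (cap) ; 11 left.
Give Surgery 2 more to hit its cap of 4 ; 9 left.
Peds takes 2 more to reach its cap of 3 ; 7 left.
Only 7 left; Rehab takes them to reach 10.
Total = 170×14 + 50×3 + 40×10 + 60×4 + 20×1 = 3190.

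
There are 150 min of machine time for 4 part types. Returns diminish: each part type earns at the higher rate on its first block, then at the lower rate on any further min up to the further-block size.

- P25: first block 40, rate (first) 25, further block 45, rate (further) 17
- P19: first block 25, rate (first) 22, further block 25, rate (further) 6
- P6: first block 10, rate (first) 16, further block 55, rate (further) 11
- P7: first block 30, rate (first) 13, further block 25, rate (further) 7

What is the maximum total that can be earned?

Order all 8 blocks by rate: P25/tier1 25 > P19/tier1 22 > P25/tier2 17 > P6/tier1 16 > P7/tier1 13 > P6/tier2 11 > P7/tier2 7 > P19/tier2 6.
P25/tier1 (25): +40 ; 110 left.
P19 tier1 at 22: fill all 25 ; 85 left.
P25 tier2 at 17: fill all 45 ; 40 left.
P6 tier1 at 16: fill all 10 ; 30 left.
P7/tier1 (13): +30 ; 0 left.
Total = 25×40 + 22×25 + 17×45 + 16×10 + 13×30 = 2865.

2865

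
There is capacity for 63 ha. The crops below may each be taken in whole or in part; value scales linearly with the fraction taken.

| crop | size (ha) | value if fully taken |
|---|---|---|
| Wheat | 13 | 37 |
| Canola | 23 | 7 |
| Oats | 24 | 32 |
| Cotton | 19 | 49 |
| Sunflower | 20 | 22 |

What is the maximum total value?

Best value per unit of size first: Wheat 37/13≈2.85, Cotton 49/19≈2.58, Oats 32/24≈1.33, Sunflower 22/20≈1.1, Canola 7/23≈0.304.
Wheat: take in full, 13 ha for value 37 — 50 left.
Take all of Cotton (19 ha, value 49) — 31 ha left.
All 24 ha of Oats fit (value 32) — 7 remain.
7 ha left: a 7/20 share of Sunflower gives 22×7/20 = 7.7.
Total value = 125.7.

125.7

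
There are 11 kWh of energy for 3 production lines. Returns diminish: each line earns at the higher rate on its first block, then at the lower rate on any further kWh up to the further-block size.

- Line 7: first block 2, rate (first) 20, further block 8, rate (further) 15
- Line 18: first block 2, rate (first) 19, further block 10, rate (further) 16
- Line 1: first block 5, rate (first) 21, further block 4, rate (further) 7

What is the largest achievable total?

215

Order all 6 blocks by rate: Line 1/tier1 21 > Line 7/tier1 20 > Line 18/tier1 19 > Line 18/tier2 16 > Line 7/tier2 15 > Line 1/tier2 7.
Line 1/tier1 (21): +5 → 6 left.
Line 7/tier1 (20): +2 → 4 left.
Line 18 tier1 at 19: fill all 2 → 2 left.
Line 18 tier2 at 16: only 2 left, fill 2.
Total = 21×5 + 20×2 + 19×2 + 16×2 = 215.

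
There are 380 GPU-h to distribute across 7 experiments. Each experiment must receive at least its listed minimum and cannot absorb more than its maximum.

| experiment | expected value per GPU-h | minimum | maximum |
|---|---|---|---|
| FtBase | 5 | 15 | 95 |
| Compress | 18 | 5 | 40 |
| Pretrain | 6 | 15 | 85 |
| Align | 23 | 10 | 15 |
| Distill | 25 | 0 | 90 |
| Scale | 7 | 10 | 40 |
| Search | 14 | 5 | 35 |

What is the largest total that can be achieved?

Meeting every minimum uses 15+5+15+10+0+10+5 = 60 GPU-h, leaving 320.
Highest expected value per GPU-h first: Distill 25 > Align 23 > Compress 18 > Search 14 > Scale 7 > Pretrain 6 > FtBase 5.
Give Distill 90 more to hit its cap of 90 → 230 left.
Align: +5 to 15 (cap) → 225 left.
Compress: +35 to 40 (cap) → 190 left.
Give Search 30 more to hit its cap of 35 → 160 left.
Scale takes 30 more to reach its cap of 40 → 130 left.
Pretrain takes 70 more to reach its cap of 85 → 60 left.
Only 60 left; FtBase takes them to reach 75.
Total = 5×75 + 18×40 + 6×85 + 23×15 + 25×90 + 7×40 + 14×35 = 4970.

4970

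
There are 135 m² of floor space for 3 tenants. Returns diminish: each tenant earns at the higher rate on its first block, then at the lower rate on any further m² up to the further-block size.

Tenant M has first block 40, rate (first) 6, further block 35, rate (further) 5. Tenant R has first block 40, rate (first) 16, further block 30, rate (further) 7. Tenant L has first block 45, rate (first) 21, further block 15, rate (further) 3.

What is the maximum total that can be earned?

1915

Order all 6 blocks by rate: Tenant L/first 21 > Tenant R/first 16 > Tenant R/second 7 > Tenant M/first 6 > Tenant M/second 5 > Tenant L/second 3.
Fill Tenant L first block (45 at 21) — 90 left.
Tenant R first at 16: fill all 40 — 50 left.
Tenant R second at 7: fill all 30 — 20 left.
20 remain; put them into Tenant M first at 6.
Total = 21×45 + 16×40 + 7×30 + 6×20 = 1915.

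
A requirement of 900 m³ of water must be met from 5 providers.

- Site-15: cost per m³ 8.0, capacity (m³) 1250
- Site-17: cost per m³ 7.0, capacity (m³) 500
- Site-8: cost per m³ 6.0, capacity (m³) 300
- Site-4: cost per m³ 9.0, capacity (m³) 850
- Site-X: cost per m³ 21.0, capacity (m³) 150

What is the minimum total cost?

Fill from the cheapest provider first.
Site-8 at 6.0: take all 300 m³ — 600 still needed.
Site-17 (7.0): use full 500 — 100 m³ to go.
Site-15 at 8.0: take 100 of its 1250 — requirement met.
Site-4, Site-X: unused.
Cost = 300×6.0 + 500×7.0 + 100×8.0 = 6100.

6100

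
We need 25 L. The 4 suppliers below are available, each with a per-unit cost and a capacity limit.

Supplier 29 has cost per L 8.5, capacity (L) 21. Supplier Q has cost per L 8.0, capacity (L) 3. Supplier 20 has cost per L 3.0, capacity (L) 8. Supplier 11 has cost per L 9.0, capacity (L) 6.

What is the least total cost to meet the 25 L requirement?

167

Fill from the cheapest supplier first.
Supplier 20 at 3.0: take all 8 L ; 17 still needed.
Supplier Q at 8.0: take all 3 L ; 14 still needed.
Supplier 29 (8.5): take the remaining 14 ; done.
Supplier 11: unused.
Cost = 8×3.0 + 3×8.0 + 14×8.5 = 167.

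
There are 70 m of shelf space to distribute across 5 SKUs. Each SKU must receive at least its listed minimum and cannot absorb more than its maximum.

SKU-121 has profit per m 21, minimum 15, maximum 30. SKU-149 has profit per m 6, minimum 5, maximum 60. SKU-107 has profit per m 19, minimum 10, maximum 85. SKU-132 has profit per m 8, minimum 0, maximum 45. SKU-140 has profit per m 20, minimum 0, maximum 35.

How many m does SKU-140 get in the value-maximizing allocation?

25

Meeting every minimum uses 15+5+10+0+0 = 30 m, leaving 40.
Order the SKUs by profit per m: SKU-121 21 > SKU-140 20 > SKU-107 19 > SKU-132 8 > SKU-149 6.
SKU-121 takes 15 more to reach its cap of 30 — 25 left.
SKU-140: +25 (room for 35) → 25. Pool exhausted.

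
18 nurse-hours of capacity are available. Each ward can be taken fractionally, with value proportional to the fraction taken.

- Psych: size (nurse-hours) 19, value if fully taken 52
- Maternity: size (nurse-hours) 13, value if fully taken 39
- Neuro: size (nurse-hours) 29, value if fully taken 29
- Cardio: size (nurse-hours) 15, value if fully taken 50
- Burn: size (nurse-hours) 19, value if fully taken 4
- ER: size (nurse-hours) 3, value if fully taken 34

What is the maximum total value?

Sort by value density: ER 34/3≈11.3, Cardio 50/15≈3.33, Maternity 39/13≈3, Psych 52/19≈2.74, Neuro 29/29≈1, Burn 4/19≈0.211.
All 3 nurse-hours of ER fit (value 34) — 15 remain.
Take all of Cardio (15 nurse-hours, value 50) — 0 nurse-hours left.
Total value = 84.

84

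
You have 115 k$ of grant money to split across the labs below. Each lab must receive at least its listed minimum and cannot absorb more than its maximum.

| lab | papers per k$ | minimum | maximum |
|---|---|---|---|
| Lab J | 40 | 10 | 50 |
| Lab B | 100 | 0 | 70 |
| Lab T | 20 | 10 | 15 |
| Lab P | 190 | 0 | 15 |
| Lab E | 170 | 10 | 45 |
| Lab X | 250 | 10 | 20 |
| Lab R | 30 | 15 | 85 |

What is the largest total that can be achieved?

16550

Meeting every minimum uses 10+0+10+0+10+10+15 = 55 k$, leaving 60.
Order the labs by papers per k$: Lab X 250 > Lab P 190 > Lab E 170 > Lab B 100 > Lab J 40 > Lab R 30 > Lab T 20.
Give Lab X 10 more to hit its cap of 20 → 50 left.
Lab P: +15 to 15 (cap) → 35 left.
Give Lab E 35 more to hit its cap of 45 → 0 left.
Total = 40×10 + 20×10 + 190×15 + 170×45 + 250×20 + 30×15 = 16550.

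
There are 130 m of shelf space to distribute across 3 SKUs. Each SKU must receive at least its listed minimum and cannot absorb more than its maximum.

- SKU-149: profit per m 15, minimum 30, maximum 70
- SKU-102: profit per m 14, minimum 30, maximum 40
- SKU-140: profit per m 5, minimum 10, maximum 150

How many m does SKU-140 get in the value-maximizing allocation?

20

Meeting every minimum uses 30+30+10 = 70 m, leaving 60.
Order the SKUs by profit per m: SKU-149 15 > SKU-102 14 > SKU-140 5.
SKU-149 takes 40 more to reach its cap of 70 — 20 left.
SKU-102: +10 to 40 (cap) — 10 left.
Only 10 left; SKU-140 takes them to reach 20.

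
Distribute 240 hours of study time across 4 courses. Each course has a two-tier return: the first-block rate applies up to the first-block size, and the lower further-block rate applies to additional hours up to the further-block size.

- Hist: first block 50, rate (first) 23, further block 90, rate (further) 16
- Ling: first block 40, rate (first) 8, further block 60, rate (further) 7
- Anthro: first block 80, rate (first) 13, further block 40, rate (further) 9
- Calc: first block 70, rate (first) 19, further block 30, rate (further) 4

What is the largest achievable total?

Order all 8 blocks by rate: Hist/T1 23 > Calc/T1 19 > Hist/T2 16 > Anthro/T1 13 > Anthro/T2 9 > Ling/T1 8 > Ling/T2 7 > Calc/T2 4.
Hist T1 at 23: fill all 50 ; 190 left.
Calc/T1 (19): +70 ; 120 left.
Hist T2 at 16: fill all 90 ; 30 left.
30 remain; put them into Anthro T1 at 13.
Total = 23×50 + 19×70 + 16×90 + 13×30 = 4310.

4310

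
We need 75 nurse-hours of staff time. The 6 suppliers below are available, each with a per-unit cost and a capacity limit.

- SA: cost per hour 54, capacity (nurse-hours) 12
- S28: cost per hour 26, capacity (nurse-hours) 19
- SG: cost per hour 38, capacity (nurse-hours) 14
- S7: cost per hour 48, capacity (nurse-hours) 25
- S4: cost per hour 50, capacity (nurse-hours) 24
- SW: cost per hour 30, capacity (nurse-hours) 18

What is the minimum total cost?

Fill from the cheapest supplier first.
Take 19 from S28 at 26 — need 56 more.
SW at 30: take all 18 nurse-hours — 38 still needed.
SG at 38: take all 14 nurse-hours — 24 still needed.
S7 (48): take the remaining 24 — done.
S4, SA: unused.
Cost = 19×26 + 18×30 + 14×38 + 24×48 = 2718.

2718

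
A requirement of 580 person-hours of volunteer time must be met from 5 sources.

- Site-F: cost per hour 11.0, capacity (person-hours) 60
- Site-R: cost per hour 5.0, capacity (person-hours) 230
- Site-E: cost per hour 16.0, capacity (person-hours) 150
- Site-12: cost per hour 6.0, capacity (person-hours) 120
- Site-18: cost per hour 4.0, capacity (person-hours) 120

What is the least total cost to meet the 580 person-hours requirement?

Fill from the cheapest source first.
Site-18 (4.0): use full 120 ; 460 person-hours to go.
Site-R (5.0): use full 230 ; 230 person-hours to go.
Site-12 (6.0): use full 120 ; 110 person-hours to go.
Site-F at 11.0: take all 60 person-hours ; 50 still needed.
Site-E (16.0): take the remaining 50 ; done.
Cost = 120×4.0 + 230×5.0 + 120×6.0 + 60×11.0 + 50×16.0 = 3810.

3810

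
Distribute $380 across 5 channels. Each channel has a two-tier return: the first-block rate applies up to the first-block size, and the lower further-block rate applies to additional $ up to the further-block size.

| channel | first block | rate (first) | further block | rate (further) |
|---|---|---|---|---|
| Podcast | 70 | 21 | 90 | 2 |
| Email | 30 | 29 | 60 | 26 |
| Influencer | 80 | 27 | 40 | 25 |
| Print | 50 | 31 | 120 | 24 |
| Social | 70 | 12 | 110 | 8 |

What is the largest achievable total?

10020

Rank every tier by rate: Print/T1 31 > Email/T1 29 > Influencer/T1 27 > Email/T2 26 > Influencer/T2 25 > Print/T2 24 > Podcast/T1 21 > Social/T1 12 > Social/T2 8 > Podcast/T2 2.
Print/T1 (31): +50 → 330 left.
Fill Email T1 block (30 at 29) → 300 left.
Influencer/T1 (27): +80 → 220 left.
Email/T2 (26): +60 → 160 left.
Influencer/T2 (25): +40 → 120 left.
Print T2 at 24: fill all 120 → 0 left.
Total = 31×50 + 29×30 + 27×80 + 26×60 + 25×40 + 24×120 = 10020.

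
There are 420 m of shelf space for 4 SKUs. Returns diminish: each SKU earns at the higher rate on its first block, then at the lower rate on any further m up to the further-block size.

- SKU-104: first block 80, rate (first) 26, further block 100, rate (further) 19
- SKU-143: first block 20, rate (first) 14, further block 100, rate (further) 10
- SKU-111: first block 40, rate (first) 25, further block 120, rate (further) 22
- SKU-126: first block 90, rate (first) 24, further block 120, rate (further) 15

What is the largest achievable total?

9590

Treat each block as its own option and order by rate: SKU-104/first 26 > SKU-111/first 25 > SKU-126/first 24 > SKU-111/second 22 > SKU-104/second 19 > SKU-126/second 15 > SKU-143/first 14 > SKU-143/second 10.
SKU-104 first at 26: fill all 80 ; 340 left.
SKU-111/first (25): +40 ; 300 left.
Fill SKU-126 first block (90 at 24) ; 210 left.
SKU-111 second at 22: fill all 120 ; 90 left.
90 remain; put them into SKU-104 second at 19.
Total = 26×80 + 25×40 + 24×90 + 22×120 + 19×90 = 9590.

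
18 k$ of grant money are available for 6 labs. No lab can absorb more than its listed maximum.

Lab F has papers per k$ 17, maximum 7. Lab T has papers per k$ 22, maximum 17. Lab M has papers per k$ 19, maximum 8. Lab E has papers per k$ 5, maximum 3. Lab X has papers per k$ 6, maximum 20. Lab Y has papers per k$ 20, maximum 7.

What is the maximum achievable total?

Order the labs by papers per k$: Lab T 22 > Lab Y 20 > Lab M 19 > Lab F 17 > Lab X 6 > Lab E 5.
Lab T takes 17 to reach its cap of 17 ; 1 left.
Lab Y: +1 (room for 7) → 1. Pool exhausted.
Total = 22×17 + 20×1 = 394.

394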